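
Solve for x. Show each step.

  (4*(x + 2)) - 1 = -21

Step 1. [(4*(x + 2)) - 1 = -21] 1 comes off first (add 1), so sub: 4*(x + 2) = -20.
Step 2. [4*(x + 2) = -20] 4 out front; divide by 4, so div: x + 2 = -5.
Step 3. [x + 2 = -5] peel the +2: subtract 2 from each side, so sub: x = -7.

Answer: x ∈ {-7}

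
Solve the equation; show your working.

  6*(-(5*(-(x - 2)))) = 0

Step 1. [6*(-(5*(-(x - 2)))) = 0] leading coefficient 6: divide by 6, so div: -(5*(-(x - 2))) = 0.
Step 2. [-(5*(-(x - 2))) = 0] leading − — multiply by −1. So neg: 5*(-(x - 2)) = 0.
Step 3. [5*(-(x - 2)) = 0] 5·(inner) — divide through by 5. So div: -(x - 2) = 0.
Step 4. [-(x - 2) = 0] flip signs both sides ⇒ neg: x - 2 = 0.
Step 5. [x - 2 = 0] 2 comes off first (add 2) ⇒ sub: x = 2.

Answer: x ∈ {2}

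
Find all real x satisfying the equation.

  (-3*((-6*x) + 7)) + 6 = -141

Step 1. [(-3*((-6*x) + 7)) + 6 = -141] the outer +6 inverts by subtracting 6. So sub: -3*((-6*x) + 7) = -147.
Step 2. [-3*((-6*x) + 7) = -147] divide by the outer -3 ⇒ div: (-6*x) + 7 = 49.
Step 3. [(-6*x) + 7 = 49] peel the +7: subtract 7 from each side, so sub: -6*x = 42.
Step 4. [-6*x = 42] -6 out front; divide by -6, so div: x = -7.

Answer: x ∈ {-7}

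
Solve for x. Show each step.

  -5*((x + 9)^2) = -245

Step 1. [-5*((x + 9)^2) = -245] -5 out front; divide by -5 ⇒ div: (x + 9)^2 = 49.
Step 2. [(x + 9)^2 = 49] 49 ≥ 0, LHS is (·)² — take ±√. So sqrt: x + 9 = 7 or -7.
Step 3. [x + 9 = 7 or -7] +9 is outermost — subtract 9 both sides. So sub: x = -2 or -16.

Answer: x ∈ {-16, -2}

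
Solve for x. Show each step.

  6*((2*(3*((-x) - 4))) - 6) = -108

Step 1. [6*((2*(3*((-x) - 4))) - 6) = -108] divide by the outer 6 ⇒ div: (2*(3*((-x) - 4))) - 6 = -18.
Step 2. [(2*(3*((-x) - 4))) - 6 = -18] peel the -6: add 6 from each side. So sub: 2*(3*((-x) - 4)) = -12.
Step 3. [2*(3*((-x) - 4)) = -12] leading coefficient 2: divide by 2. So div: 3*((-x) - 4) = -6.
Step 4. [3*((-x) - 4) = -6] leading coefficient 3: divide by 3. So div: (-x) - 4 = -2.
Step 5. [(-x) - 4 = -2] 4 comes off first (add 4), so sub: -x = 2.
Step 6. [-x = 2] LHS negated; negate both sides. So neg: x = -2.

Answer: x ∈ {-2}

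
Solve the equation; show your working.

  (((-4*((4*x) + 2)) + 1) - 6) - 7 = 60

Step 1. [(((-4*((4*x) + 2)) + 1) - 6) - 7 = 60] peel the -7: add 7 from each side ⇒ sub: ((-4*((4*x) + 2)) + 1) - 6 = 67.
Step 2. [((-4*((4*x) + 2)) + 1) - 6 = 67] the outer -6 inverts by adding 6 ⇒ sub: (-4*((4*x) + 2)) + 1 = 73.
Step 3. [(-4*((4*x) + 2)) + 1 = 73] peel the +1: subtract 1 from each side ⇒ sub: -4*((4*x) + 2) = 72.
Step 4. [-4*((4*x) + 2) = 72] leading coefficient -4: divide by -4. So div: (4*x) + 2 = -18.
Step 5. [(4*x) + 2 = -18] peel the +2: subtract 2 from each side, so sub: 4*x = -20.
Step 6. [4*x = -20] divide by the outer 4 ⇒ div: x = -5.

Answer: x ∈ {-5}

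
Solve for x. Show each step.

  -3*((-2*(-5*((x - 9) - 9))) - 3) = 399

Step 1. [-3*((-2*(-5*((x - 9) - 9))) - 3) = 399] -3·(inner) — divide through by -3 ⇒ div: (-2*(-5*((x - 9) - 9))) - 3 = -133.
Step 2. [(-2*(-5*((x - 9) - 9))) - 3 = -133] the outer -3 inverts by adding 3. So sub: -2*(-5*((x - 9) - 9)) = -130.
Step 3. [-2*(-5*((x - 9) - 9)) = -130] -2·(inner) — divide through by -2 ⇒ div: -5*((x - 9) - 9) = 65.
Step 4. [-5*((x - 9) - 9) = 65] leading coefficient -5: divide by -5, so div: (x - 9) - 9 = -13.
Step 5. [(x - 9) - 9 = -13] add 9: x sits inside (… - 9) ⇒ sub: x - 9 = -4.
Step 6. [x - 9 = -4] 9 comes off first (add 9), so sub: x = 5.

Answer: x ∈ {5}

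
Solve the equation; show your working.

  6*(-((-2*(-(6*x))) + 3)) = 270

Step 1. [6*(-((-2*(-(6*x))) + 3)) = 270] 6 out front; divide by 6. So div: -((-2*(-(6*x))) + 3) = 45.
Step 2. [-((-2*(-(6*x))) + 3) = 45] leading − — multiply by −1, so neg: (-2*(-(6*x))) + 3 = -45.
Step 3. [(-2*(-(6*x))) + 3 = -45] peel the +3: subtract 3 from each side. So sub: -2*(-(6*x)) = -48.
Step 4. [-2*(-(6*x)) = -48] LHS = -2·(…); ÷-2 both sides ⇒ div: -(6*x) = 24.
Step 5. [-(6*x) = 24] flip signs both sides ⇒ neg: 6*x = -24.
Step 6. [6*x = -24] divide by the outer 6. So div: x = -4.

Answer: x ∈ {-4}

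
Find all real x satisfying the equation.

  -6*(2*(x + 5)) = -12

Step 1. [-6*(2*(x + 5)) = -12] -6 out front; divide by -6 ⇒ div: 2*(x + 5) = 2.
Step 2. [2*(x + 5) = 2] divide by the outer 2, so div: x + 5 = 1.
Step 3. [x + 5 = 1] peel the +5: subtract 5 from each side, so sub: x = -4.

Answer: x ∈ {-4}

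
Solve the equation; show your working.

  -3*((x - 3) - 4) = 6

Step 1. [-3*((x - 3) - 4) = 6] divide by the outer -3. So div: (x - 3) - 4 = -2.
Step 2. [(x - 3) - 4 = -2] add 4: x sits inside (… - 4). So sub: x - 3 = 2.
Step 3. [x - 3 = 2] add 3: x sits inside (… - 3), so sub: x = 5.

Answer: x ∈ {5}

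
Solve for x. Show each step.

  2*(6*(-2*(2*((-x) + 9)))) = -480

Step 1. [2*(6*(-2*(2*((-x) + 9)))) = -480] 2 out front; divide by 2. So div: 6*(-2*(2*((-x) + 9))) = -240.
Step 2. [6*(-2*(2*((-x) + 9))) = -240] 6 out front; divide by 6 ⇒ div: -2*(2*((-x) + 9)) = -40.
Step 3. [-2*(2*((-x) + 9)) = -40] LHS = -2·(…); ÷-2 both sides, so div: 2*((-x) + 9) = 20.
Step 4. [2*((-x) + 9) = 20] divide by the outer 2 ⇒ div: (-x) + 9 = 10.
Step 5. [(-x) + 9 = 10] +9 is outermost — subtract 9 both sides, so sub: -x = 1.
Step 6. [-x = 1] flip signs both sides. So neg: x = -1.

Answer: x ∈ {-1}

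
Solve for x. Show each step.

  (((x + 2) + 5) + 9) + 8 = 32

Step 1. [(((x + 2) + 5) + 9) + 8 = 32] +8 is outermost — subtract 8 both sides ⇒ sub: ((x + 2) + 5) + 9 = 24.
Step 2. [((x + 2) + 5) + 9 = 24] +9 is outermost — subtract 9 both sides ⇒ sub: (x + 2) + 5 = 15.
Step 3. [(x + 2) + 5 = 15] subtract 5: x sits inside (… + 5), so sub: x + 2 = 10.
Step 4. [x + 2 = 10] 2 comes off first (subtract 2), so sub: x = 8.

Answer: x ∈ {8}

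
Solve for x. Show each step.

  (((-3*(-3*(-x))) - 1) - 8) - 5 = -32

Step 1. [(((-3*(-3*(-x))) - 1) - 8) - 5 = -32] the outer -5 inverts by adding 5. So sub: ((-3*(-3*(-x))) - 1) - 8 = -27.
Step 2. [((-3*(-3*(-x))) - 1) - 8 = -27] 8 comes off first (add 8), so sub: (-3*(-3*(-x))) - 1 = -19.
Step 3. [(-3*(-3*(-x))) - 1 = -19] -1 is outermost — add 1 both sides ⇒ sub: -3*(-3*(-x)) = -18.
Step 4. [-3*(-3*(-x)) = -18] -3·(inner) — divide through by -3, so div: -3*(-x) = 6.
Step 5. [-3*(-x) = 6] -3 out front; divide by -3 ⇒ div: -x = -2.
Step 6. [-x = -2] flip signs both sides. So neg: x = 2.

Answer: x ∈ {2}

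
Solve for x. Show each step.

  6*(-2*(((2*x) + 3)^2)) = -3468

Step 1. [6*(-2*(((2*x) + 3)^2)) = -3468] 6 out front; divide by 6. So div: -2*(((2*x) + 3)^2) = -578.
Step 2. [-2*(((2*x) + 3)^2) = -578] -2 out front; divide by -2. So div: ((2*x) + 3)^2 = 289.
Step 3. [((2*x) + 3)^2 = 289] √ both sides: 289 ≥ 0 gives two branches. So sqrt: (2*x) + 3 = 17 or -17.
Step 4. [(2*x) + 3 = 17 or -17] peel the +3: subtract 3 from each side ⇒ sub: 2*x = 14 or -20.
Step 5. [2*x = 14 or -20] LHS = 2·(…); ÷2 both sides ⇒ div: x = 7 or -10.

Answer: x ∈ {-10, 7}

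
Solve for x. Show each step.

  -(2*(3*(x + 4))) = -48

Step 1. [-(2*(3*(x + 4))) = -48] flip signs both sides. So neg: 2*(3*(x + 4)) = 48.
Step 2. [2*(3*(x + 4)) = 48] 2·(inner) — divide through by 2. So div: 3*(x + 4) = 24.
Step 3. [3*(x + 4) = 24] 3·(inner) — divide through by 3. So div: x + 4 = 8.
Step 4. [x + 4 = 8] peel the +4: subtract 4 from each side, so sub: x = 4.

Answer: x ∈ {4}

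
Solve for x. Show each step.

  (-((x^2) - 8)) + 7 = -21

Step 1. [(-((x^2) - 8)) + 7 = -21] subtract 7: x sits inside (… + 7). So sub: -((x^2) - 8) = -28.
Step 2. [-((x^2) - 8) = -28] leading − — multiply by −1 ⇒ neg: (x^2) - 8 = 28.
Step 3. [(x^2) - 8 = 28] 8 comes off first (add 8). So sub: x^2 = 36.
Step 4. [x^2 = 36] 36 ≥ 0, LHS is (·)² — take ±√. So sqrt: x = 6 or -6.

Answer: x ∈ {-6, 6}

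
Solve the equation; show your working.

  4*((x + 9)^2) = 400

Step 1. [4*((x + 9)^2) = 400] leading coefficient 4: divide by 4, so div: (x + 9)^2 = 100.
Step 2. [(x + 9)^2 = 100] LHS squared, RHS 100 ≥ 0: apply √ (±) ⇒ sqrt: x + 9 = 10 or -10.
Step 3. [x + 9 = 10 or -10] +9 is outermost — subtract 9 both sides ⇒ sub: x = 1 or -19.

Answer: x ∈ {-19, 1}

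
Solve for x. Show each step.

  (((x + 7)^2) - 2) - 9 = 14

Step 1. [(((x + 7)^2) - 2) - 9 = 14] add 9: x sits inside (… - 9), so sub: ((x + 7)^2) - 2 = 23.
Step 2. [((x + 7)^2) - 2 = 23] 2 comes off first (add 2). So sub: (x + 7)^2 = 25.
Step 3. [(x + 7)^2 = 25] 25 ≥ 0, LHS is (·)² — take ±√ ⇒ sqrt: x + 7 = 5 or -5.
Step 4. [x + 7 = 5 or -5] peel the +7: subtract 7 from each side, so sub: x = -2 or -12.

Answer: x ∈ {-12, -2}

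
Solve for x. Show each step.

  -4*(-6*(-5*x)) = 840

Step 1. [-4*(-6*(-5*x)) = 840] LHS = -4·(…); ÷-4 both sides, so div: -6*(-5*x) = -210.
Step 2. [-6*(-5*x) = -210] divide by the outer -6, so div: -5*x = 35.
Step 3. [-5*x = 35] -5 out front; divide by -5. So div: x = -7.

Answer: x ∈ {-7}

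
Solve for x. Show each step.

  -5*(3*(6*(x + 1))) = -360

Step 1. [-5*(3*(6*(x + 1))) = -360] leading coefficient -5: divide by -5, so div: 3*(6*(x + 1)) = 72.
Step 2. [3*(6*(x + 1)) = 72] leading coefficient 3: divide by 3, so div: 6*(x + 1) = 24.
Step 3. [6*(x + 1) = 24] leading coefficient 6: divide by 6, so div: x + 1 = 4.
Step 4. [x + 1 = 4] subtract 1: x sits inside (… + 1) ⇒ sub: x = 3.

Answer: x ∈ {3}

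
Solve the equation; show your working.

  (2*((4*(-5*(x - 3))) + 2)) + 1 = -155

Step 1. [(2*((4*(-5*(x - 3))) + 2)) + 1 = -155] peel the +1: subtract 1 from each side. So sub: 2*((4*(-5*(x - 3))) + 2) = -156.
Step 2. [2*((4*(-5*(x - 3))) + 2) = -156] 2·(inner) — divide through by 2 ⇒ div: (4*(-5*(x - 3))) + 2 = -78.
Step 3. [(4*(-5*(x - 3))) + 2 = -78] +2 is outermost — subtract 2 both sides ⇒ sub: 4*(-5*(x - 3)) = -80.
Step 4. [4*(-5*(x - 3)) = -80] divide by the outer 4. So div: -5*(x - 3) = -20.
Step 5. [-5*(x - 3) = -20] divide by the outer -5, so div: x - 3 = 4.
Step 6. [x - 3 = 4] peel the -3: add 3 from each side, so sub: x = 7.

Answer: x ∈ {7}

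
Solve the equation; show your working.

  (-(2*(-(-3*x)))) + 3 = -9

Step 1. [(-(2*(-(-3*x)))) + 3 = -9] the outer +3 inverts by subtracting 3, so sub: -(2*(-(-3*x))) = -12.
Step 2. [-(2*(-(-3*x))) = -12] leading − — multiply by −1, so neg: 2*(-(-3*x)) = 12.
Step 3. [2*(-(-3*x)) = 12] divide by the outer 2, so div: -(-3*x) = 6.
Step 4. [-(-3*x) = 6] LHS negated; negate both sides, so neg: -3*x = -6.
Step 5. [-3*x = -6] -3·(inner) — divide through by -3, so div: x = 2.

Answer: x ∈ {2}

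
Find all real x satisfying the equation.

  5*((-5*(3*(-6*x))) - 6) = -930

Step 1. [5*((-5*(3*(-6*x))) - 6) = -930] 5·(inner) — divide through by 5, so div: (-5*(3*(-6*x))) - 6 = -186.
Step 2. [(-5*(3*(-6*x))) - 6 = -186] the outer -6 inverts by adding 6. So sub: -5*(3*(-6*x)) = -180.
Step 3. [-5*(3*(-6*x)) = -180] -5·(inner) — divide through by -5 ⇒ div: 3*(-6*x) = 36.
Step 4. [3*(-6*x) = 36] 3·(inner) — divide through by 3 ⇒ div: -6*x = 12.
Step 5. [-6*x = 12] LHS = -6·(…); ÷-6 both sides. So div: x = -2.

Answer: x ∈ {-2}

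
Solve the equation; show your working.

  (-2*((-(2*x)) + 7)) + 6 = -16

Step 1. [(-2*((-(2*x)) + 7)) + 6 = -16] the outer +6 inverts by subtracting 6, so sub: -2*((-(2*x)) + 7) = -22.
Step 2. [-2*((-(2*x)) + 7) = -22] leading coefficient -2: divide by -2. So div: (-(2*x)) + 7 = 11.
Step 3. [(-(2*x)) + 7 = 11] peel the +7: subtract 7 from each side, so sub: -(2*x) = 4.
Step 4. [-(2*x) = 4] leading − — multiply by −1, so neg: 2*x = -4.
Step 5. [2*x = -4] 2 out front; divide by 2 ⇒ div: x = -2.

Answer: x ∈ {-2}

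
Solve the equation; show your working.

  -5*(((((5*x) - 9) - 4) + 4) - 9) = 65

Step 1. [-5*(((((5*x) - 9) - 4) + 4) - 9) = 65] LHS = -5·(…); ÷-5 both sides ⇒ div: ((((5*x) - 9) - 4) + 4) - 9 = -13.
Step 2. [((((5*x) - 9) - 4) + 4) - 9 = -13] peel the -9: add 9 from each side, so sub: (((5*x) - 9) - 4) + 4 = -4.
Step 3. [(((5*x) - 9) - 4) + 4 = -4] +4 is outermost — subtract 4 both sides, so sub: ((5*x) - 9) - 4 = -8.
Step 4. [((5*x) - 9) - 4 = -8] 4 comes off first (add 4) ⇒ sub: (5*x) - 9 = -4.
Step 5. [(5*x) - 9 = -4] add 9: x sits inside (… - 9) ⇒ sub: 5*x = 5.
Step 6. [5*x = 5] divide by the outer 5, so div: x = 1.

Answer: x ∈ {1}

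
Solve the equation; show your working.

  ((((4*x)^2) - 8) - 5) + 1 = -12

Step 1. [((((4*x)^2) - 8) - 5) + 1 = -12] peel the +1: subtract 1 from each side. So sub: (((4*x)^2) - 8) - 5 = -13.
Step 2. [(((4*x)^2) - 8) - 5 = -13] -5 is outermost — add 5 both sides, so sub: ((4*x)^2) - 8 = -8.
Step 3. [((4*x)^2) - 8 = -8] 8 comes off first (add 8) ⇒ sub: (4*x)^2 = 0.
Step 4. [(4*x)^2 = 0] LHS squared, RHS 0 ≥ 0: apply √ (±) ⇒ sqrt: 4*x = 0.
Step 5. [4*x = 0] 4 out front; divide by 4, so div: x = 0.

Answer: x ∈ {0}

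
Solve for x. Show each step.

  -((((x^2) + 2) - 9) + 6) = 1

Step 1. [-((((x^2) + 2) - 9) + 6) = 1] leading − — multiply by −1. So neg: (((x^2) + 2) - 9) + 6 = -1.
Step 2. [(((x^2) + 2) - 9) + 6 = -1] +6 is outermost — subtract 6 both sides. So sub: ((x^2) + 2) - 9 = -7.
Step 3. [((x^2) + 2) - 9 = -7] add 9: x sits inside (… - 9), so sub: (x^2) + 2 = 2.
Step 4. [(x^2) + 2 = 2] peel the +2: subtract 2 from each side, so sub: x^2 = 0.
Step 5. [x^2 = 0] LHS squared, RHS 0 ≥ 0: apply √ (±). So sqrt: x = 0.

Answer: x ∈ {0}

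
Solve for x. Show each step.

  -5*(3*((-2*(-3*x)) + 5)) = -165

Step 1. [-5*(3*((-2*(-3*x)) + 5)) = -165] -5·(inner) — divide through by -5 ⇒ div: 3*((-2*(-3*x)) + 5) = 33.
Step 2. [3*((-2*(-3*x)) + 5) = 33] LHS = 3·(…); ÷3 both sides ⇒ div: (-2*(-3*x)) + 5 = 11.
Step 3. [(-2*(-3*x)) + 5 = 11] +5 is outermost — subtract 5 both sides, so sub: -2*(-3*x) = 6.
Step 4. [-2*(-3*x) = 6] -2·(inner) — divide through by -2. So div: -3*x = -3.
Step 5. [-3*x = -3] LHS = -3·(…); ÷-3 both sides ⇒ div: x = 1.

Answer: x ∈ {1}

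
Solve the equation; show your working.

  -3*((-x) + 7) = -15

Step 1. [-3*((-x) + 7) = -15] leading coefficient -3: divide by -3. So div: (-x) + 7 = 5.
Step 2. [(-x) + 7 = 5] +7 is outermost — subtract 7 both sides ⇒ sub: -x = -2.
Step 3. [-x = -2] flip signs both sides ⇒ neg: x = 2.

Answer: x ∈ {2}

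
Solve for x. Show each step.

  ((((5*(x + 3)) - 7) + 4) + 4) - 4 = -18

Step 1. [((((5*(x + 3)) - 7) + 4) + 4) - 4 = -18] the outer -4 inverts by adding 4. So sub: (((5*(x + 3)) - 7) + 4) + 4 = -14.
Step 2. [(((5*(x + 3)) - 7) + 4) + 4 = -14] subtract 4: x sits inside (… + 4), so sub: ((5*(x + 3)) - 7) + 4 = -18.
Step 3. [((5*(x + 3)) - 7) + 4 = -18] peel the +4: subtract 4 from each side ⇒ sub: (5*(x + 3)) - 7 = -22.
Step 4. [(5*(x + 3)) - 7 = -22] the outer -7 inverts by adding 7 ⇒ sub: 5*(x + 3) = -15.
Step 5. [5*(x + 3) = -15] 5 out front; divide by 5, so div: x + 3 = -3.
Step 6. [x + 3 = -3] +3 is outermost — subtract 3 both sides ⇒ sub: x = -6.

Answer: x ∈ {-6}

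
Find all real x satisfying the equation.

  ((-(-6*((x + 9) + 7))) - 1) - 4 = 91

Step 1. [((-(-6*((x + 9) + 7))) - 1) - 4 = 91] the outer -4 inverts by adding 4, so sub: (-(-6*((x + 9) + 7))) - 1 = 95.
Step 2. [(-(-6*((x + 9) + 7))) - 1 = 95] add 1: x sits inside (… - 1) ⇒ sub: -(-6*((x + 9) + 7)) = 96.
Step 3. [-(-6*((x + 9) + 7)) = 96] leading − — multiply by −1 ⇒ neg: -6*((x + 9) + 7) = -96.
Step 4. [-6*((x + 9) + 7) = -96] -6 out front; divide by -6 ⇒ div: (x + 9) + 7 = 16.
Step 5. [(x + 9) + 7 = 16] +7 is outermost — subtract 7 both sides. So sub: x + 9 = 9.
Step 6. [x + 9 = 9] 9 comes off first (subtract 9), so sub: x = 0.

Answer: x ∈ {0}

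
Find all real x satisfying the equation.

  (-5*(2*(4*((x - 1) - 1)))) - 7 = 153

Step 1. [(-5*(2*(4*((x - 1) - 1)))) - 7 = 153] peel the -7: add 7 from each side, so sub: -5*(2*(4*((x - 1) - 1))) = 160.
Step 2. [-5*(2*(4*((x - 1) - 1))) = 160] divide by the outer -5. So div: 2*(4*((x - 1) - 1)) = -32.
Step 3. [2*(4*((x - 1) - 1)) = -32] 2 out front; divide by 2, so div: 4*((x - 1) - 1) = -16.
Step 4. [4*((x - 1) - 1) = -16] leading coefficient 4: divide by 4. So div: (x - 1) - 1 = -4.
Step 5. [(x - 1) - 1 = -4] add 1: x sits inside (… - 1). So sub: x - 1 = -3.
Step 6. [x - 1 = -3] -1 is outermost — add 1 both sides. So sub: x = -2.

Answer: x ∈ {-2}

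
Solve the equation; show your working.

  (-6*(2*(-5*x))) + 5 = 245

Step 1. [(-6*(2*(-5*x))) + 5 = 245] peel the +5: subtract 5 from each side. So sub: -6*(2*(-5*x)) = 240.
Step 2. [-6*(2*(-5*x)) = 240] -6·(inner) — divide through by -6, so div: 2*(-5*x) = -40.
Step 3. [2*(-5*x) = -40] divide by the outer 2 ⇒ div: -5*x = -20.
Step 4. [-5*x = -20] LHS = -5·(…); ÷-5 both sides ⇒ div: x = 4.

Answer: x ∈ {4}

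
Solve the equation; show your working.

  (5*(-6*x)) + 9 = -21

Step 1. [(5*(-6*x)) + 9 = -21] peel the +9: subtract 9 from each side ⇒ sub: 5*(-6*x) = -30.
Step 2. [5*(-6*x) = -30] 5·(inner) — divide through by 5 ⇒ div: -6*x = -6.
Step 3. [-6*x = -6] leading coefficient -6: divide by -6 ⇒ div: x = 1.

Answer: x ∈ {1}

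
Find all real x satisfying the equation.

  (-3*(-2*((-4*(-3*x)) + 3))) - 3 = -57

Step 1. [(-3*(-2*((-4*(-3*x)) + 3))) - 3 = -57] -3 divides every term; factor it out. So factor: (-2*((-4*(-3*x)) + 3)) + 1 = 19.
Step 2. [(-2*((-4*(-3*x)) + 3)) + 1 = 19] subtract 1: x sits inside (… + 1). So sub: -2*((-4*(-3*x)) + 3) = 18.
Step 3. [-2*((-4*(-3*x)) + 3) = 18] LHS = -2·(…); ÷-2 both sides. So div: (-4*(-3*x)) + 3 = -9.
Step 4. [(-4*(-3*x)) + 3 = -9] subtract 3: x sits inside (… + 3) ⇒ sub: -4*(-3*x) = -12.
Step 5. [-4*(-3*x) = -12] leading coefficient -4: divide by -4 ⇒ div: -3*x = 3.
Step 6. [-3*x = 3] -3 out front; divide by -3, so div: x = -1.

Answer: x ∈ {-1}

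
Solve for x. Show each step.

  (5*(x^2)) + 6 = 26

Step 1. [(5*(x^2)) + 6 = 26] 6 comes off first (subtract 6). So sub: 5*(x^2) = 20.
Step 2. [5*(x^2) = 20] 5·(inner) — divide through by 5. So div: x^2 = 4.
Step 3. [x^2 = 4] √ both sides: 4 ≥ 0 gives two branches ⇒ sqrt: x = 2 or -2.

Answer: x ∈ {-2, 2}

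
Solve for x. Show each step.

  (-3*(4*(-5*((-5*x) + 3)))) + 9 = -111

Step 1. [(-3*(4*(-5*((-5*x) + 3)))) + 9 = -111] -3 divides every term; factor it out. So factor: (4*(-5*((-5*x) + 3))) - 3 = 37.
Step 2. [(4*(-5*((-5*x) + 3))) - 3 = 37] 3 comes off first (add 3). So sub: 4*(-5*((-5*x) + 3)) = 40.
Step 3. [4*(-5*((-5*x) + 3)) = 40] leading coefficient 4: divide by 4 ⇒ div: -5*((-5*x) + 3) = 10.
Step 4. [-5*((-5*x) + 3) = 10] -5 out front; divide by -5 ⇒ div: (-5*x) + 3 = -2.
Step 5. [(-5*x) + 3 = -2] 3 comes off first (subtract 3), so sub: -5*x = -5.
Step 6. [-5*x = -5] -5·(inner) — divide through by -5 ⇒ div: x = 1.

Answer: x ∈ {1}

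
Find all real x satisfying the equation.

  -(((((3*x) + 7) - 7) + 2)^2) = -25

Step 1. [-(((((3*x) + 7) - 7) + 2)^2) = -25] leading − — multiply by −1 ⇒ neg: ((((3*x) + 7) - 7) + 2)^2 = 25.
Step 2. [((((3*x) + 7) - 7) + 2)^2 = 25] √ both sides: 25 ≥ 0 gives two branches, so sqrt: (((3*x) + 7) - 7) + 2 = 5 or -5.
Step 3. [(((3*x) + 7) - 7) + 2 = 5 or -5] +2 is outermost — subtract 2 both sides. So sub: ((3*x) + 7) - 7 = 3 or -7.
Step 4. [((3*x) + 7) - 7 = 3 or -7] -7 is outermost — add 7 both sides. So sub: (3*x) + 7 = 10 or 0.
Step 5. [(3*x) + 7 = 10 or 0] the outer +7 inverts by subtracting 7 ⇒ sub: 3*x = 3 or -7.
Step 6. [3*x = 3 or -7] leading coefficient 3: divide by 3, so div: x = 1 or -7/3.

Answer: x ∈ {-7/3, 1}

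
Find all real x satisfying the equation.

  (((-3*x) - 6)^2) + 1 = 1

Step 1. [(((-3*x) - 6)^2) + 1 = 1] peel the +1: subtract 1 from each side ⇒ sub: ((-3*x) - 6)^2 = 0.
Step 2. [((-3*x) - 6)^2 = 0] LHS squared, RHS 0 ≥ 0: apply √ (±). So sqrt: (-3*x) - 6 = 0.
Step 3. [(-3*x) - 6 = 0] -6 is outermost — add 6 both sides, so sub: -3*x = 6.
Step 4. [-3*x = 6] divide by the outer -3, so div: x = -2.

Answer: x ∈ {-2}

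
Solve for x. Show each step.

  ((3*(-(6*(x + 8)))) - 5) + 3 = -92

Step 1. [((3*(-(6*(x + 8)))) - 5) + 3 = -92] 3 comes off first (subtract 3), so sub: (3*(-(6*(x + 8)))) - 5 = -95.
Step 2. [(3*(-(6*(x + 8)))) - 5 = -95] -5 is outermost — add 5 both sides ⇒ sub: 3*(-(6*(x + 8))) = -90.
Step 3. [3*(-(6*(x + 8))) = -90] 3·(inner) — divide through by 3 ⇒ div: -(6*(x + 8)) = -30.
Step 4. [-(6*(x + 8)) = -30] flip signs both sides, so neg: 6*(x + 8) = 30.
Step 5. [6*(x + 8) = 30] 6 out front; divide by 6, so div: x + 8 = 5.
Step 6. [x + 8 = 5] 8 comes off first (subtract 8) ⇒ sub: x = -3.

Answer: x ∈ {-3}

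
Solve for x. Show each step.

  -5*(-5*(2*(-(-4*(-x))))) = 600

Step 1. [-5*(-5*(2*(-(-4*(-x))))) = 600] LHS = -5·(…); ÷-5 both sides ⇒ div: -5*(2*(-(-4*(-x)))) = -120.
Step 2. [-5*(2*(-(-4*(-x)))) = -120] divide by the outer -5. So div: 2*(-(-4*(-x))) = 24.
Step 3. [2*(-(-4*(-x))) = 24] divide by the outer 2. So div: -(-4*(-x)) = 12.
Step 4. [-(-4*(-x)) = 12] LHS negated; negate both sides, so neg: -4*(-x) = -12.
Step 5. [-4*(-x) = -12] LHS = -4·(…); ÷-4 both sides. So div: -x = 3.
Step 6. [-x = 3] flip signs both sides, so neg: x = -3.

Answer: x ∈ {-3}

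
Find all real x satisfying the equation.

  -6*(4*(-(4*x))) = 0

Step 1. [-6*(4*(-(4*x))) = 0] -6 out front; divide by -6, so div: 4*(-(4*x)) = 0.
Step 2. [4*(-(4*x)) = 0] 4 out front; divide by 4, so div: -(4*x) = 0.
Step 3. [-(4*x) = 0] flip signs both sides, so neg: 4*x = 0.
Step 4. [4*x = 0] 4 out front; divide by 4, so div: x = 0.

Answer: x ∈ {0}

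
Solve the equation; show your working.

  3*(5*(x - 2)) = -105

Step 1. [3*(5*(x - 2)) = -105] leading coefficient 3: divide by 3, so div: 5*(x - 2) = -35.
Step 2. [5*(x - 2) = -35] divide by the outer 5, so div: x - 2 = -7.
Step 3. [x - 2 = -7] -2 is outermost — add 2 both sides. So sub: x = -5.

Answer: x ∈ {-5}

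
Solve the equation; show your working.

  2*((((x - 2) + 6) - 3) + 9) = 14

Step 1. [2*((((x - 2) + 6) - 3) + 9) = 14] leading coefficient 2: divide by 2, so div: (((x - 2) + 6) - 3) + 9 = 7.
Step 2. [(((x - 2) + 6) - 3) + 9 = 7] +9 is outermost — subtract 9 both sides ⇒ sub: ((x - 2) + 6) - 3 = -2.
Step 3. [((x - 2) + 6) - 3 = -2] -3 is outermost — add 3 both sides ⇒ sub: (x - 2) + 6 = 1.
Step 4. [(x - 2) + 6 = 1] the outer +6 inverts by subtracting 6 ⇒ sub: x - 2 = -5.
Step 5. [x - 2 = -5] -2 is outermost — add 2 both sides. So sub: x = -3.

Answer: x ∈ {-3}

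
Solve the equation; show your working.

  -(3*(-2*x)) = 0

Step 1. [-(3*(-2*x)) = 0] flip signs both sides, so neg: 3*(-2*x) = 0.
Step 2. [3*(-2*x) = 0] 3·(inner) — divide through by 3, so div: -2*x = 0.
Step 3. [-2*x = 0] -2 out front; divide by -2 ⇒ div: x = 0.

Answer: x ∈ {0}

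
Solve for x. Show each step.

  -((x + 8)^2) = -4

Step 1. [-((x + 8)^2) = -4] leading − — multiply by −1 ⇒ neg: (x + 8)^2 = 4.
Step 2. [(x + 8)^2 = 4] LHS squared, RHS 4 ≥ 0: apply √ (±), so sqrt: x + 8 = 2 or -2.
Step 3. [x + 8 = 2 or -2] peel the +8: subtract 8 from each side. So sub: x = -6 or -10.

Answer: x ∈ {-10, -6}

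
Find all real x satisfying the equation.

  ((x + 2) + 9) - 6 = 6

Step 1. [((x + 2) + 9) - 6 = 6] -6 is outermost — add 6 both sides, so sub: (x + 2) + 9 = 12.
Step 2. [(x + 2) + 9 = 12] subtract 9: x sits inside (… + 9) ⇒ sub: x + 2 = 3.
Step 3. [x + 2 = 3] the outer +2 inverts by subtracting 2 ⇒ sub: x = 1.

Answer: x ∈ {1}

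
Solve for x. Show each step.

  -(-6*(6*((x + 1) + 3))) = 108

Step 1. [-(-6*(6*((x + 1) + 3))) = 108] LHS negated; negate both sides, so neg: -6*(6*((x + 1) + 3)) = -108.
Step 2. [-6*(6*((x + 1) + 3)) = -108] -6·(inner) — divide through by -6. So div: 6*((x + 1) + 3) = 18.
Step 3. [6*((x + 1) + 3) = 18] leading coefficient 6: divide by 6. So div: (x + 1) + 3 = 3.
Step 4. [(x + 1) + 3 = 3] peel the +3: subtract 3 from each side, so sub: x + 1 = 0.
Step 5. [x + 1 = 0] peel the +1: subtract 1 from each side ⇒ sub: x = -1.

Answer: x ∈ {-1}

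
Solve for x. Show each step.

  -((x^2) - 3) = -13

Step 1. [-((x^2) - 3) = -13] flip signs both sides ⇒ neg: (x^2) - 3 = 13.
Step 2. [(x^2) - 3 = 13] peel the -3: add 3 from each side. So sub: x^2 = 16.
Step 3. [x^2 = 16] √ both sides: 16 ≥ 0 gives two branches ⇒ sqrt: x = 4 or -4.

Answer: x ∈ {-4, 4}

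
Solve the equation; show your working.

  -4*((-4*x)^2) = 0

Step 1. [-4*((-4*x)^2) = 0] divide by the outer -4. So div: (-4*x)^2 = 0.
Step 2. [(-4*x)^2 = 0] LHS squared, RHS 0 ≥ 0: apply √ (±). So sqrt: -4*x = 0.
Step 3. [-4*x = 0] -4 out front; divide by -4. So div: x = 0.

Answer: x ∈ {0}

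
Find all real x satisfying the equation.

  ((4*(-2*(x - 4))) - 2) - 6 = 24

Step 1. [((4*(-2*(x - 4))) - 2) - 6 = 24] add 6: x sits inside (… - 6). So sub: (4*(-2*(x - 4))) - 2 = 30.
Step 2. [(4*(-2*(x - 4))) - 2 = 30] the outer -2 inverts by adding 2, so sub: 4*(-2*(x - 4)) = 32.
Step 3. [4*(-2*(x - 4)) = 32] divide by the outer 4. So div: -2*(x - 4) = 8.
Step 4. [-2*(x - 4) = 8] divide by the outer -2 ⇒ div: x - 4 = -4.
Step 5. [x - 4 = -4] -4 is outermost — add 4 both sides ⇒ sub: x = 0.

Answer: x ∈ {0}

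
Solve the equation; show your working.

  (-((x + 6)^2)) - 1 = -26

Step 1. [(-((x + 6)^2)) - 1 = -26] the outer -1 inverts by adding 1 ⇒ sub: -((x + 6)^2) = -25.
Step 2. [-((x + 6)^2) = -25] flip signs both sides ⇒ neg: (x + 6)^2 = 25.
Step 3. [(x + 6)^2 = 25] √ both sides: 25 ≥ 0 gives two branches. So sqrt: x + 6 = 5 or -5.
Step 4. [x + 6 = 5 or -5] 6 comes off first (subtract 6). So sub: x = -1 or -11.

Answer: x ∈ {-11, -1}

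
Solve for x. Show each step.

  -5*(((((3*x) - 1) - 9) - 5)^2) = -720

Step 1. [-5*(((((3*x) - 1) - 9) - 5)^2) = -720] -5·(inner) — divide through by -5. So div: ((((3*x) - 1) - 9) - 5)^2 = 144.
Step 2. [((((3*x) - 1) - 9) - 5)^2 = 144] LHS squared, RHS 144 ≥ 0: apply √ (±) ⇒ sqrt: (((3*x) - 1) - 9) - 5 = 12 or -12.
Step 3. [(((3*x) - 1) - 9) - 5 = 12 or -12] 5 comes off first (add 5) ⇒ sub: ((3*x) - 1) - 9 = 17 or -7.
Step 4. [((3*x) - 1) - 9 = 17 or -7] add 9: x sits inside (… - 9), so sub: (3*x) - 1 = 26 or 2.
Step 5. [(3*x) - 1 = 26 or 2] add 1: x sits inside (… - 1) ⇒ sub: 3*x = 27 or 3.
Step 6. [3*x = 27 or 3] LHS = 3·(…); ÷3 both sides ⇒ div: x = 9 or 1.

Answer: x ∈ {1, 9}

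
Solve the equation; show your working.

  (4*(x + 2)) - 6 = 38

Step 1. [(4*(x + 2)) - 6 = 38] the outer -6 inverts by adding 6, so sub: 4*(x + 2) = 44.
Step 2. [4*(x + 2) = 44] divide by the outer 4, so div: x + 2 = 11.
Step 3. [x + 2 = 11] the outer +2 inverts by subtracting 2 ⇒ sub: x = 9.

Answer: x ∈ {9}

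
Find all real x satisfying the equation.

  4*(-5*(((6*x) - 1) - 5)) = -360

Step 1. [4*(-5*(((6*x) - 1) - 5)) = -360] leading coefficient 4: divide by 4 ⇒ div: -5*(((6*x) - 1) - 5) = -90.
Step 2. [-5*(((6*x) - 1) - 5) = -90] -5·(inner) — divide through by -5 ⇒ div: ((6*x) - 1) - 5 = 18.
Step 3. [((6*x) - 1) - 5 = 18] -5 is outermost — add 5 both sides. So sub: (6*x) - 1 = 23.
Step 4. [(6*x) - 1 = 23] -1 is outermost — add 1 both sides. So sub: 6*x = 24.
Step 5. [6*x = 24] 6 out front; divide by 6 ⇒ div: x = 4.

Answer: x ∈ {4}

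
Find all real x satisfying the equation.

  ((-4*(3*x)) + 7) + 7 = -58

Step 1. [((-4*(3*x)) + 7) + 7 = -58] +7 is outermost — subtract 7 both sides. So sub: (-4*(3*x)) + 7 = -65.
Step 2. [(-4*(3*x)) + 7 = -65] +7 is outermost — subtract 7 both sides. So sub: -4*(3*x) = -72.
Step 3. [-4*(3*x) = -72] LHS = -4·(…); ÷-4 both sides. So div: 3*x = 18.
Step 4. [3*x = 18] LHS = 3·(…); ÷3 both sides ⇒ div: x = 6.

Answer: x ∈ {6}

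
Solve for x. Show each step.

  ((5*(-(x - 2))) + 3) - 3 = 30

Step 1. [((5*(-(x - 2))) + 3) - 3 = 30] 3 comes off first (add 3), so sub: (5*(-(x - 2))) + 3 = 33.
Step 2. [(5*(-(x - 2))) + 3 = 33] +3 is outermost — subtract 3 both sides, so sub: 5*(-(x - 2)) = 30.
Step 3. [5*(-(x - 2)) = 30] 5·(inner) — divide through by 5. So div: -(x - 2) = 6.
Step 4. [-(x - 2) = 6] flip signs both sides. So neg: x - 2 = -6.
Step 5. [x - 2 = -6] add 2: x sits inside (… - 2). So sub: x = -4.

Answer: x ∈ {-4}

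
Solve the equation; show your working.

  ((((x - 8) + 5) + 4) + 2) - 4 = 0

Step 1. [((((x - 8) + 5) + 4) + 2) - 4 = 0] -4 is outermost — add 4 both sides ⇒ sub: (((x - 8) + 5) + 4) + 2 = 4.
Step 2. [(((x - 8) + 5) + 4) + 2 = 4] +2 is outermost — subtract 2 both sides ⇒ sub: ((x - 8) + 5) + 4 = 2.
Step 3. [((x - 8) + 5) + 4 = 2] peel the +4: subtract 4 from each side, so sub: (x - 8) + 5 = -2.
Step 4. [(x - 8) + 5 = -2] +5 is outermost — subtract 5 both sides. So sub: x - 8 = -7.
Step 5. [x - 8 = -7] peel the -8: add 8 from each side, so sub: x = 1.

Answer: x ∈ {1}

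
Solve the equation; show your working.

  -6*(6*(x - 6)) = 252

Step 1. [-6*(6*(x - 6)) = 252] divide by the outer -6, so div: 6*(x - 6) = -42.
Step 2. [6*(x - 6) = -42] divide by the outer 6. So div: x - 6 = -7.
Step 3. [x - 6 = -7] peel the -6: add 6 from each side. So sub: x = -1.

Answer: x ∈ {-1}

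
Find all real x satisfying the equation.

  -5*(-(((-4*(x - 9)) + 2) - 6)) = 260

Step 1. [-5*(-(((-4*(x - 9)) + 2) - 6)) = 260] -5·(inner) — divide through by -5 ⇒ div: -(((-4*(x - 9)) + 2) - 6) = -52.
Step 2. [-(((-4*(x - 9)) + 2) - 6) = -52] flip signs both sides. So neg: ((-4*(x - 9)) + 2) - 6 = 52.
Step 3. [((-4*(x - 9)) + 2) - 6 = 52] the outer -6 inverts by adding 6. So sub: (-4*(x - 9)) + 2 = 58.
Step 4. [(-4*(x - 9)) + 2 = 58] peel the +2: subtract 2 from each side, so sub: -4*(x - 9) = 56.
Step 5. [-4*(x - 9) = 56] divide by the outer -4 ⇒ div: x - 9 = -14.
Step 6. [x - 9 = -14] the outer -9 inverts by adding 9. So sub: x = -5.

Answer: x ∈ {-5}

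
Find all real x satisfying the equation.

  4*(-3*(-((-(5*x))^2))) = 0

Step 1. [4*(-3*(-((-(5*x))^2))) = 0] 4 out front; divide by 4 ⇒ div: -3*(-((-(5*x))^2)) = 0.
Step 2. [-3*(-((-(5*x))^2)) = 0] -3 out front; divide by -3 ⇒ div: -((-(5*x))^2) = 0.
Step 3. [-((-(5*x))^2) = 0] LHS negated; negate both sides. So neg: (-(5*x))^2 = 0.
Step 4. [(-(5*x))^2 = 0] √ both sides: 0 ≥ 0 gives two branches ⇒ sqrt: -(5*x) = 0.
Step 5. [-(5*x) = 0] flip signs both sides, so neg: 5*x = 0.
Step 6. [5*x = 0] 5·(inner) — divide through by 5, so div: x = 0.

Answer: x ∈ {0}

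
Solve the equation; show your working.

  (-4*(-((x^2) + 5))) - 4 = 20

Step 1. [(-4*(-((x^2) + 5))) - 4 = 20] -4 | LHS and -4 | 20: pull -4 out ⇒ factor: (-((x^2) + 5)) + 1 = -5.
Step 2. [(-((x^2) + 5)) + 1 = -5] +1 is outermost — subtract 1 both sides, so sub: -((x^2) + 5) = -6.
Step 3. [-((x^2) + 5) = -6] leading − — multiply by −1 ⇒ neg: (x^2) + 5 = 6.
Step 4. [(x^2) + 5 = 6] 5 comes off first (subtract 5), so sub: x^2 = 1.
Step 5. [x^2 = 1] √ both sides: 1 ≥ 0 gives two branches. So sqrt: x = 1 or -1.

Answer: x ∈ {-1, 1}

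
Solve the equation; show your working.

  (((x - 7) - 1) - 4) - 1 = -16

Step 1. [(((x - 7) - 1) - 4) - 1 = -16] the outer -1 inverts by adding 1 ⇒ sub: ((x - 7) - 1) - 4 = -15.
Step 2. [((x - 7) - 1) - 4 = -15] 4 comes off first (add 4). So sub: (x - 7) - 1 = -11.
Step 3. [(x - 7) - 1 = -11] -1 is outermost — add 1 both sides, so sub: x - 7 = -10.
Step 4. [x - 7 = -10] peel the -7: add 7 from each side. So sub: x = -3.

Answer: x ∈ {-3}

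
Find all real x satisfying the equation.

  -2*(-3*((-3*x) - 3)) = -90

Step 1. [-2*(-3*((-3*x) - 3)) = -90] -2·(inner) — divide through by -2. So div: -3*((-3*x) - 3) = 45.
Step 2. [-3*((-3*x) - 3) = 45] -3·(inner) — divide through by -3. So div: (-3*x) - 3 = -15.
Step 3. [(-3*x) - 3 = -15] -3 | LHS and -3 | -15: pull -3 out, so factor: x + 1 = 5.
Step 4. [x + 1 = 5] +1 is outermost — subtract 1 both sides ⇒ sub: x = 4.

Answer: x ∈ {4}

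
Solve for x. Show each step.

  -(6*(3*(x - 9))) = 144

Step 1. [-(6*(3*(x - 9))) = 144] flip signs both sides ⇒ neg: 6*(3*(x - 9)) = -144.
Step 2. [6*(3*(x - 9)) = -144] LHS = 6·(…); ÷6 both sides ⇒ div: 3*(x - 9) = -24.
Step 3. [3*(x - 9) = -24] leading coefficient 3: divide by 3 ⇒ div: x - 9 = -8.
Step 4. [x - 9 = -8] the outer -9 inverts by adding 9. So sub: x = 1.

Answer: x ∈ {1}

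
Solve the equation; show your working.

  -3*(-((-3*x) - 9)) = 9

Step 1. [-3*(-((-3*x) - 9)) = 9] leading coefficient -3: divide by -3, so div: -((-3*x) - 9) = -3.
Step 2. [-((-3*x) - 9) = -3] flip signs both sides. So neg: (-3*x) - 9 = 3.
Step 3. [(-3*x) - 9 = 3] add 9: x sits inside (… - 9) ⇒ sub: -3*x = 12.
Step 4. [-3*x = 12] divide by the outer -3, so div: x = -4.

Answer: x ∈ {-4}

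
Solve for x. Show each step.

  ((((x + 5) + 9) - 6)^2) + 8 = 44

Step 1. [((((x + 5) + 9) - 6)^2) + 8 = 44] subtract 8: x sits inside (… + 8). So sub: (((x + 5) + 9) - 6)^2 = 36.
Step 2. [(((x + 5) + 9) - 6)^2 = 36] 36 ≥ 0, LHS is (·)² — take ±√. So sqrt: ((x + 5) + 9) - 6 = 6 or -6.
Step 3. [((x + 5) + 9) - 6 = 6 or -6] 6 comes off first (add 6) ⇒ sub: (x + 5) + 9 = 12 or 0.
Step 4. [(x + 5) + 9 = 12 or 0] 9 comes off first (subtract 9), so sub: x + 5 = 3 or -9.
Step 5. [x + 5 = 3 or -9] +5 is outermost — subtract 5 both sides. So sub: x = -2 or -14.

Answer: x ∈ {-14, -2}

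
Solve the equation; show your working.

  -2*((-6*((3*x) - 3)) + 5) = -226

Step 1. [-2*((-6*((3*x) - 3)) + 5) = -226] LHS = -2·(…); ÷-2 both sides, so div: (-6*((3*x) - 3)) + 5 = 113.
Step 2. [(-6*((3*x) - 3)) + 5 = 113] subtract 5: x sits inside (… + 5). So sub: -6*((3*x) - 3) = 108.
Step 3. [-6*((3*x) - 3) = 108] LHS = -6·(…); ÷-6 both sides ⇒ div: (3*x) - 3 = -18.
Step 4. [(3*x) - 3 = -18] -3 is outermost — add 3 both sides, so sub: 3*x = -15.
Step 5. [3*x = -15] divide by the outer 3. So div: x = -5.

Answer: x ∈ {-5}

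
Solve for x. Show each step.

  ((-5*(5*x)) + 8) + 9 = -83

Step 1. [((-5*(5*x)) + 8) + 9 = -83] 9 comes off first (subtract 9). So sub: (-5*(5*x)) + 8 = -92.
Step 2. [(-5*(5*x)) + 8 = -92] peel the +8: subtract 8 from each side, so sub: -5*(5*x) = -100.
Step 3. [-5*(5*x) = -100] divide by the outer -5. So div: 5*x = 20.
Step 4. [5*x = 20] LHS = 5·(…); ÷5 both sides, so div: x = 4.

Answer: x ∈ {4}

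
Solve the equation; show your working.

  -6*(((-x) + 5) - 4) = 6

Step 1. [-6*(((-x) + 5) - 4) = 6] -6·(inner) — divide through by -6 ⇒ div: ((-x) + 5) - 4 = -1.
Step 2. [((-x) + 5) - 4 = -1] add 4: x sits inside (… - 4) ⇒ sub: (-x) + 5 = 3.
Step 3. [(-x) + 5 = 3] subtract 5: x sits inside (… + 5), so sub: -x = -2.
Step 4. [-x = -2] flip signs both sides ⇒ neg: x = 2.

Answer: x ∈ {2}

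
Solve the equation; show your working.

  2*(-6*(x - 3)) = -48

Step 1. [2*(-6*(x - 3)) = -48] leading coefficient 2: divide by 2, so div: -6*(x - 3) = -24.
Step 2. [-6*(x - 3) = -24] -6·(inner) — divide through by -6 ⇒ div: x - 3 = 4.
Step 3. [x - 3 = 4] peel the -3: add 3 from each side. So sub: x = 7.

Answer: x ∈ {7}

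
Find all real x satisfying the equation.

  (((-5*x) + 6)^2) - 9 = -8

Step 1. [(((-5*x) + 6)^2) - 9 = -8] the outer -9 inverts by adding 9 ⇒ sub: ((-5*x) + 6)^2 = 1.
Step 2. [((-5*x) + 6)^2 = 1] LHS squared, RHS 1 ≥ 0: apply √ (±), so sqrt: (-5*x) + 6 = 1 or -1.
Step 3. [(-5*x) + 6 = 1 or -1] peel the +6: subtract 6 from each side ⇒ sub: -5*x = -5 or -7.
Step 4. [-5*x = -5 or -7] -5 out front; divide by -5 ⇒ div: x = 1 or 7/5.

Answer: x ∈ {1, 7/5}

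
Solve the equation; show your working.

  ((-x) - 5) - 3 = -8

Step 1. [((-x) - 5) - 3 = -8] -3 is outermost — add 3 both sides, so sub: (-x) - 5 = -5.
Step 2. [(-x) - 5 = -5] add 5: x sits inside (… - 5) ⇒ sub: -x = 0.
Step 3. [-x = 0] leading − — multiply by −1 ⇒ neg: x = 0.

Answer: x ∈ {0}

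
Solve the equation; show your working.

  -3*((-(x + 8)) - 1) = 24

Step 1. [-3*((-(x + 8)) - 1) = 24] divide by the outer -3 ⇒ div: (-(x + 8)) - 1 = -8.
Step 2. [(-(x + 8)) - 1 = -8] peel the -1: add 1 from each side ⇒ sub: -(x + 8) = -7.
Step 3. [-(x + 8) = -7] leading − — multiply by −1. So neg: x + 8 = 7.
Step 4. [x + 8 = 7] subtract 8: x sits inside (… + 8). So sub: x = -1.

Answer: x ∈ {-1}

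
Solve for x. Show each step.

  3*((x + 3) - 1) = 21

Step 1. [3*((x + 3) - 1) = 21] 3 out front; divide by 3. So div: (x + 3) - 1 = 7.
Step 2. [(x + 3) - 1 = 7] the outer -1 inverts by adding 1. So sub: x + 3 = 8.
Step 3. [x + 3 = 8] 3 comes off first (subtract 3), so sub: x = 5.

Answer: x ∈ {5}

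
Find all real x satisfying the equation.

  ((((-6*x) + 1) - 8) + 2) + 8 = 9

Step 1. [((((-6*x) + 1) - 8) + 2) + 8 = 9] subtract 8: x sits inside (… + 8). So sub: (((-6*x) + 1) - 8) + 2 = 1.
Step 2. [(((-6*x) + 1) - 8) + 2 = 1] subtract 2: x sits inside (… + 2) ⇒ sub: ((-6*x) + 1) - 8 = -1.
Step 3. [((-6*x) + 1) - 8 = -1] peel the -8: add 8 from each side ⇒ sub: (-6*x) + 1 = 7.
Step 4. [(-6*x) + 1 = 7] 1 comes off first (subtract 1). So sub: -6*x = 6.
Step 5. [-6*x = 6] leading coefficient -6: divide by -6, so div: x = -1.

Answer: x ∈ {-1}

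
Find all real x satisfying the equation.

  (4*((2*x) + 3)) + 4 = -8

Step 1. [(4*((2*x) + 3)) + 4 = -8] 4 divides every term; factor it out, so factor: ((2*x) + 3) + 1 = -2.
Step 2. [((2*x) + 3) + 1 = -2] +1 is outermost — subtract 1 both sides ⇒ sub: (2*x) + 3 = -3.
Step 3. [(2*x) + 3 = -3] peel the +3: subtract 3 from each side ⇒ sub: 2*x = -6.
Step 4. [2*x = -6] LHS = 2·(…); ÷2 both sides ⇒ div: x = -3.

Answer: x ∈ {-3}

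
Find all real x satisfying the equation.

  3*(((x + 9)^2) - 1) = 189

Step 1. [3*(((x + 9)^2) - 1) = 189] leading coefficient 3: divide by 3 ⇒ div: ((x + 9)^2) - 1 = 63.
Step 2. [((x + 9)^2) - 1 = 63] the outer -1 inverts by adding 1 ⇒ sub: (x + 9)^2 = 64.
Step 3. [(x + 9)^2 = 64] 64 ≥ 0, LHS is (·)² — take ±√, so sqrt: x + 9 = 8 or -8.
Step 4. [x + 9 = 8 or -8] +9 is outermost — subtract 9 both sides, so sub: x = -1 or -17.

Answer: x ∈ {-17, -1}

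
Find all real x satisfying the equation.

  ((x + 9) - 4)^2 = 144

Step 1. [((x + 9) - 4)^2 = 144] 144 ≥ 0, LHS is (·)² — take ±√. So sqrt: (x + 9) - 4 = 12 or -12.
Step 2. [(x + 9) - 4 = 12 or -12] 4 comes off first (add 4), so sub: x + 9 = 16 or -8.
Step 3. [x + 9 = 16 or -8] subtract 9: x sits inside (… + 9). So sub: x = 7 or -17.

Answer: x ∈ {-17, 7}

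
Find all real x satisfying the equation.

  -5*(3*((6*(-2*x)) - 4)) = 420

Step 1. [-5*(3*((6*(-2*x)) - 4)) = 420] -5 out front; divide by -5. So div: 3*((6*(-2*x)) - 4) = -84.
Step 2. [3*((6*(-2*x)) - 4) = -84] 3·(inner) — divide through by 3 ⇒ div: (6*(-2*x)) - 4 = -28.
Step 3. [(6*(-2*x)) - 4 = -28] 4 comes off first (add 4). So sub: 6*(-2*x) = -24.
Step 4. [6*(-2*x) = -24] 6 out front; divide by 6, so div: -2*x = -4.
Step 5. [-2*x = -4] leading coefficient -2: divide by -2. So div: x = 2.

Answer: x ∈ {2}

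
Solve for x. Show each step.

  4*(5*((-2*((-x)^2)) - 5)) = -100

Step 1. [4*(5*((-2*((-x)^2)) - 5)) = -100] divide by the outer 4. So div: 5*((-2*((-x)^2)) - 5) = -25.
Step 2. [5*((-2*((-x)^2)) - 5) = -25] divide by the outer 5. So div: (-2*((-x)^2)) - 5 = -5.
Step 3. [(-2*((-x)^2)) - 5 = -5] peel the -5: add 5 from each side, so sub: -2*((-x)^2) = 0.
Step 4. [-2*((-x)^2) = 0] LHS = -2·(…); ÷-2 both sides, so div: (-x)^2 = 0.
Step 5. [(-x)^2 = 0] LHS squared, RHS 0 ≥ 0: apply √ (±) ⇒ sqrt: -x = 0.
Step 6. [-x = 0] leading − — multiply by −1, so neg: x = 0.

Answer: x ∈ {0}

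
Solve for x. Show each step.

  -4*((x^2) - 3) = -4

Step 1. [-4*((x^2) - 3) = -4] -4 out front; divide by -4. So div: (x^2) - 3 = 1.
Step 2. [(x^2) - 3 = 1] the outer -3 inverts by adding 3, so sub: x^2 = 4.
Step 3. [x^2 = 4] √ both sides: 4 ≥ 0 gives two branches, so sqrt: x = 2 or -2.

Answer: x ∈ {-2, 2}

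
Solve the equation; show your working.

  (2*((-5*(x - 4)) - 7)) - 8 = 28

Step 1. [(2*((-5*(x - 4)) - 7)) - 8 = 28] 2 divides every term; factor it out. So factor: ((-5*(x - 4)) - 7) - 4 = 14.
Step 2. [((-5*(x - 4)) - 7) - 4 = 14] the outer -4 inverts by adding 4. So sub: (-5*(x - 4)) - 7 = 18.
Step 3. [(-5*(x - 4)) - 7 = 18] 7 comes off first (add 7). So sub: -5*(x - 4) = 25.
Step 4. [-5*(x - 4) = 25] -5 out front; divide by -5 ⇒ div: x - 4 = -5.
Step 5. [x - 4 = -5] the outer -4 inverts by adding 4. So sub: x = -1.

Answer: x ∈ {-1}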